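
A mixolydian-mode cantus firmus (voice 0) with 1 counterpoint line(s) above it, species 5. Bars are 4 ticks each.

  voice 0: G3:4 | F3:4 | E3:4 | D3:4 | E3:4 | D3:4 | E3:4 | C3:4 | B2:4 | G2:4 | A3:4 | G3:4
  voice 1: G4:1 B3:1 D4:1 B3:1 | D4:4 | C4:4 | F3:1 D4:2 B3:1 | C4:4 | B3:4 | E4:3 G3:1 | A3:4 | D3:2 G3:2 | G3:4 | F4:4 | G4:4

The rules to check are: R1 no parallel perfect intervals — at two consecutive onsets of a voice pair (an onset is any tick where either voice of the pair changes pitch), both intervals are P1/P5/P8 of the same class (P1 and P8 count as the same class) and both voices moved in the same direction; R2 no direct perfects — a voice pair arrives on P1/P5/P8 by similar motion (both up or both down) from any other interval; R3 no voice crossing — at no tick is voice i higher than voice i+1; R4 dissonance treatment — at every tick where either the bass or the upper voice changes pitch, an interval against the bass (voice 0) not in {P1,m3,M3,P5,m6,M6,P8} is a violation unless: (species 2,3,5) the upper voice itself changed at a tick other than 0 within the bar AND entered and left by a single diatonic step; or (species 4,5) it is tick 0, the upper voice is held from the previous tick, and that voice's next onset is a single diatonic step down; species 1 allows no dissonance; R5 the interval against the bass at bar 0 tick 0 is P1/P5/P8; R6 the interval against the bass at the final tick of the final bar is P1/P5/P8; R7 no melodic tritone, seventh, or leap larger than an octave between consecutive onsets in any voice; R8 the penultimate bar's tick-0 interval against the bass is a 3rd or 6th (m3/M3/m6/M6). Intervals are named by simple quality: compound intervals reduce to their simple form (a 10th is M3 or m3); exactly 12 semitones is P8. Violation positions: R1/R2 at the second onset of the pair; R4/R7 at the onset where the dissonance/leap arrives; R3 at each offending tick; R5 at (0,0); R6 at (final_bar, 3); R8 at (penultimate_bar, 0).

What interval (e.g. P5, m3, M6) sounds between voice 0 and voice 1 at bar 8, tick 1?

voice 0=B2 voice 1=D3 -> m3

m3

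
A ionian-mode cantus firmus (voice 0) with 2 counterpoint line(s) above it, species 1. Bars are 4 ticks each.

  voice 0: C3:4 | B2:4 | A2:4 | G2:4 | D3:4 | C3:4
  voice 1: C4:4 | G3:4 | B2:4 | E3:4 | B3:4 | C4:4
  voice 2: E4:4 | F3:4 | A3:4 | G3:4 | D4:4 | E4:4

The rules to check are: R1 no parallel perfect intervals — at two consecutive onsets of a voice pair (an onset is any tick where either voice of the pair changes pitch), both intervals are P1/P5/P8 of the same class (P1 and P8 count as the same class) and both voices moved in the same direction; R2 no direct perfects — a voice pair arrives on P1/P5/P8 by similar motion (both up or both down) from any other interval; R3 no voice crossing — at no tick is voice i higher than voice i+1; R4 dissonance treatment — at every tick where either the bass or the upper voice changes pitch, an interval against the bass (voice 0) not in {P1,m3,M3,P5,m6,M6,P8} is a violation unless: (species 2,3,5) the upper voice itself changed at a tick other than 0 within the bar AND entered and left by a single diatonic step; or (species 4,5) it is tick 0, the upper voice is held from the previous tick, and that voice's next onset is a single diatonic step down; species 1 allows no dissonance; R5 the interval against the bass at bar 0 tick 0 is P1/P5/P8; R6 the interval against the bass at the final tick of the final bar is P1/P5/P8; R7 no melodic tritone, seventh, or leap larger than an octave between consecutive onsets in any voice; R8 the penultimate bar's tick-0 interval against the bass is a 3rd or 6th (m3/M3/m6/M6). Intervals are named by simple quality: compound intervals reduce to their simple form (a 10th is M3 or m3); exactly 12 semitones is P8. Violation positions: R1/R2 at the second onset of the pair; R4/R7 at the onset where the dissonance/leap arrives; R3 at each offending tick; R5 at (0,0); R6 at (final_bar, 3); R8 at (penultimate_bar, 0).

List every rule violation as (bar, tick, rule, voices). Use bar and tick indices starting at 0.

(0, 0, R5, (0, 2))
(1, 0, R3, (1, 2))
(1, 0, R4, (0, 2))
(1, 0, R7, (2,))
(1, 1, R3, (1, 2))
(1, 2, R3, (1, 2))
(1, 3, R3, (1, 2))
(2, 0, R4, (0, 1))
(3, 0, R1, (0, 2))
(4, 0, R1, (0, 2))
(4, 0, R8, (0, 2))
(5, 3, R6, (0, 2))

bar 0: v0=C3 v1=C4 v2=E4 downbeat M3
bar 1: v0=B2 v1=G3 v2=F3 downbeat TT
bar 2: v0=A2 v1=B2 v2=A3 downbeat P8
bar 3: v0=G2 v1=E3 v2=G3 downbeat P8
bar 4: v0=D3 v1=B3 v2=D4 downbeat P8
bar 5: v0=C3 v1=C4 v2=E4 downbeat M3
  -> R5 @ bar 0 tick 0 v(0, 2): opens on M3
  -> R3 @ bar 1 tick 0 v(1, 2): G3 above F3
  -> R4 @ bar 1 tick 0 v(0, 2): B2/F3 TT untreated
  -> R7 @ bar 1 tick 0 v(2,): E4->F3 leap 11st
  -> R3 @ bar 1 tick 1 v(1, 2): G3 above F3
  -> R3 @ bar 1 tick 2 v(1, 2): G3 above F3
  -> R3 @ bar 1 tick 3 v(1, 2): G3 above F3
  -> R4 @ bar 2 tick 0 v(0, 1): A2/B2 M2 untreated
  -> R1 @ bar 3 tick 0 v(0, 2): A2/A3 P8 -> G2/G3 P8 similar
  -> R1 @ bar 4 tick 0 v(0, 2): G2/G3 P8 -> D3/D4 P8 similar
  -> R8 @ bar 4 tick 0 v(0, 2): penult P8 not 3rd/6th
  -> R6 @ bar 5 tick 3 v(0, 2): closes on M3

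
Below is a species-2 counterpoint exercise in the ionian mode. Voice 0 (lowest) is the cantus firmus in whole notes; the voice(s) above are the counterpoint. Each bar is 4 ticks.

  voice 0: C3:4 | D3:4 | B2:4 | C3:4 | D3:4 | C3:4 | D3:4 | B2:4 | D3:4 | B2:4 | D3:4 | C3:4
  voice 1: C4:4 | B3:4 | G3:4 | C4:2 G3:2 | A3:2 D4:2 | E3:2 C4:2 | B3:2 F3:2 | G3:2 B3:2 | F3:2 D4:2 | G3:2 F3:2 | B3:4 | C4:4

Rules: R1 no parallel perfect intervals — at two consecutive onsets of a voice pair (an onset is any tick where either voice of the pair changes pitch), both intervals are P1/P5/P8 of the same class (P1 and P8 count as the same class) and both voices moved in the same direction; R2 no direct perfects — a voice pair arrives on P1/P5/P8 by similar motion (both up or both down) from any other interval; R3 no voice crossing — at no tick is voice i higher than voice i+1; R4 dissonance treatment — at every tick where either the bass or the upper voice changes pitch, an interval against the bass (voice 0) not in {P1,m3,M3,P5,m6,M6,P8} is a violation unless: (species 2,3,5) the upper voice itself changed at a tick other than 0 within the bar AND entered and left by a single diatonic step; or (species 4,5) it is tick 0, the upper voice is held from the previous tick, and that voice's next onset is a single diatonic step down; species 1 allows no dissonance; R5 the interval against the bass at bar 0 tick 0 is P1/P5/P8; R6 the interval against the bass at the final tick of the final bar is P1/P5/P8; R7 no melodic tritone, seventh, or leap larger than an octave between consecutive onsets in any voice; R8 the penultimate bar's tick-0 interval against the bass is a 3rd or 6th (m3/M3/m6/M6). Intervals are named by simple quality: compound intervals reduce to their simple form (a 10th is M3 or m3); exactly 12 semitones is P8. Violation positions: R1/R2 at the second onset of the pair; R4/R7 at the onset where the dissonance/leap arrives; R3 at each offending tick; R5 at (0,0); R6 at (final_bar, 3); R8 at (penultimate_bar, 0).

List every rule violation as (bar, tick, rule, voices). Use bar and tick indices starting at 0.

(3, 0, R2, (0, 1))
(4, 0, R1, (0, 1))
(5, 0, R7, (1,))
(6, 2, R7, (1,))
(8, 0, R7, (1,))
(9, 2, R4, (0, 1))
(10, 0, R7, (1,))

bar 0: v0=C3 v1=C4 downbeat P8
bar 1: v0=D3 v1=B3 downbeat M6
bar 2: v0=B2 v1=G3 downbeat m6
bar 3: v0=C3 v1=C4 downbeat P8
bar 4: v0=D3 v1=A3 downbeat P5
bar 5: v0=C3 v1=E3 downbeat M3
bar 6: v0=D3 v1=B3 downbeat M6
bar 7: v0=B2 v1=G3 downbeat m6
bar 8: v0=D3 v1=F3 downbeat m3
bar 9: v0=B2 v1=G3 downbeat m6
bar 10: v0=D3 v1=B3 downbeat M6
bar 11: v0=C3 v1=C4 downbeat P8
  -> R2 @ bar 3 tick 0 v(0, 1): B2/G3 m6 -> C3/C4 P8 similar
  -> R1 @ bar 4 tick 0 v(0, 1): C3/G3 P5 -> D3/A3 P5 similar
  -> R7 @ bar 5 tick 0 v(1,): D4->E3 leap 10st
  -> R7 @ bar 6 tick 2 v(1,): B3->F3 leap 6st
  -> R7 @ bar 8 tick 0 v(1,): B3->F3 leap 6st
  -> R4 @ bar 9 tick 2 v(0, 1): B2/F3 TT untreated
  -> R7 @ bar 10 tick 0 v(1,): F3->B3 leap 6st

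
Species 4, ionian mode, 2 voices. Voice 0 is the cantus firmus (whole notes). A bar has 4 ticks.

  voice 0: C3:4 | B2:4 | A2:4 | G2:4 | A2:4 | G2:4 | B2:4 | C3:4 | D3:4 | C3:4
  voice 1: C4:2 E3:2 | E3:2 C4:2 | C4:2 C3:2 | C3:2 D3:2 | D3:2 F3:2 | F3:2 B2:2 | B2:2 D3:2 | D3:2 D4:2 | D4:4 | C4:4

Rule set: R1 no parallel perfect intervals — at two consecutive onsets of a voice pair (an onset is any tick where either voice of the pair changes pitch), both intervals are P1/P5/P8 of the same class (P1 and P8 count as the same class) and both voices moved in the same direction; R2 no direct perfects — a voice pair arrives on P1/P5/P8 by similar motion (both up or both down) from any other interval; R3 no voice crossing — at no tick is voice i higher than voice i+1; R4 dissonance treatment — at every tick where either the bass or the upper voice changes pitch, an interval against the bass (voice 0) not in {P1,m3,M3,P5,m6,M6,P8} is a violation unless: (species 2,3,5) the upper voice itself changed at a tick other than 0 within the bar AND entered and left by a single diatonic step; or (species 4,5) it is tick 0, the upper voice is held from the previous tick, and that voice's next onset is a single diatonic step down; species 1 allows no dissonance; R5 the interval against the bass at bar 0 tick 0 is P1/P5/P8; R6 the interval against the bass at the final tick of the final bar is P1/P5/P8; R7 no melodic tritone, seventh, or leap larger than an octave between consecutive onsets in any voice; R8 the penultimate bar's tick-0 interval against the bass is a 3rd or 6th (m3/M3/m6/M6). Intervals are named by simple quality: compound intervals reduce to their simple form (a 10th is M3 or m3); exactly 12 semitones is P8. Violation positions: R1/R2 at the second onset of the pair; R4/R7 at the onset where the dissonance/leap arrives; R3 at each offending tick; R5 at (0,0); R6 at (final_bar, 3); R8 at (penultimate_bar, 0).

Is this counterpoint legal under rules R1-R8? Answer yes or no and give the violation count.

No (10 violations)

bar 0: v0=C3 v1=C4 (P8)
bar 1: v0=B2 v1=E3 (P4)
bar 2: v0=A2 v1=C4 (m3)
bar 3: v0=G2 v1=C3 (P4)
bar 4: v0=A2 v1=D3 (P4)
bar 5: v0=G2 v1=F3 (m7)
bar 6: v0=B2 v1=B2 (P1)
bar 7: v0=C3 v1=D3 (M2)
bar 8: v0=D3 v1=D4 (P8)
bar 9: v0=C3 v1=C4 (P8)
  R4 @ bar1.0: B2/E3 P4 untreated
  R4 @ bar1.2: B2/C4 m2 untreated
  R4 @ bar3.0: G2/C3 P4 untreated
  R4 @ bar4.0: A2/D3 P4 untreated
  R4 @ bar5.0: G2/F3 m7 untreated
  R7 @ bar5.2: F3->B2 leap 6st
  R4 @ bar7.0: C3/D3 M2 untreated
  R4 @ bar7.2: C3/D4 M2 untreated
  R8 @ bar8.0: penult P8 not 3rd/6th
  R1 @ bar9.0: D3/D4 P8 -> C3/C4 P8 similar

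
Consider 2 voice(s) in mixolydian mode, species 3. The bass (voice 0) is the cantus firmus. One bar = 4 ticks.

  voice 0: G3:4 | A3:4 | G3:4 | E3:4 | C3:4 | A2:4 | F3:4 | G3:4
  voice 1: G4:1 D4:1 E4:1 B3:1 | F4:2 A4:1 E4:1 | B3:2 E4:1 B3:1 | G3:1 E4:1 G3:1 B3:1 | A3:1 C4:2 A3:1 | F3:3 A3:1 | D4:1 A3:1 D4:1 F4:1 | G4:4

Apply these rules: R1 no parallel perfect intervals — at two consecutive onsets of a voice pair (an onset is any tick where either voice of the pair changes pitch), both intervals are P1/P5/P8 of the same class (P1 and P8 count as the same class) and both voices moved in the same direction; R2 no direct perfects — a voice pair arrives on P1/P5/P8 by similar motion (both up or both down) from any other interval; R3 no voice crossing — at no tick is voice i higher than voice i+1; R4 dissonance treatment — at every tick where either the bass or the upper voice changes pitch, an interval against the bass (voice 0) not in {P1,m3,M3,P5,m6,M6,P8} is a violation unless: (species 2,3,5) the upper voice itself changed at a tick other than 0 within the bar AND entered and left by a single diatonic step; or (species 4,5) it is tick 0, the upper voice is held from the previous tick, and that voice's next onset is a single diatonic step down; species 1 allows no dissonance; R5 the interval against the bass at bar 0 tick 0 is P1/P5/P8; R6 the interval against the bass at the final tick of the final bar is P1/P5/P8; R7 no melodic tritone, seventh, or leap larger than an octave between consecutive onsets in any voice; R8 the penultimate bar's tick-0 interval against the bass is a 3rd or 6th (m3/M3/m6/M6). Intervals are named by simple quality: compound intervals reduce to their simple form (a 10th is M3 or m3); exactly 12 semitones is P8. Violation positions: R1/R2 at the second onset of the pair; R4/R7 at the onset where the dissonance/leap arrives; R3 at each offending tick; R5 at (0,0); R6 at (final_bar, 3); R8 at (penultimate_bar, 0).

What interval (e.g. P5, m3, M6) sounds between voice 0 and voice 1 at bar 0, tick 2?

voice 0=G3 voice 1=E4 -> M6

M6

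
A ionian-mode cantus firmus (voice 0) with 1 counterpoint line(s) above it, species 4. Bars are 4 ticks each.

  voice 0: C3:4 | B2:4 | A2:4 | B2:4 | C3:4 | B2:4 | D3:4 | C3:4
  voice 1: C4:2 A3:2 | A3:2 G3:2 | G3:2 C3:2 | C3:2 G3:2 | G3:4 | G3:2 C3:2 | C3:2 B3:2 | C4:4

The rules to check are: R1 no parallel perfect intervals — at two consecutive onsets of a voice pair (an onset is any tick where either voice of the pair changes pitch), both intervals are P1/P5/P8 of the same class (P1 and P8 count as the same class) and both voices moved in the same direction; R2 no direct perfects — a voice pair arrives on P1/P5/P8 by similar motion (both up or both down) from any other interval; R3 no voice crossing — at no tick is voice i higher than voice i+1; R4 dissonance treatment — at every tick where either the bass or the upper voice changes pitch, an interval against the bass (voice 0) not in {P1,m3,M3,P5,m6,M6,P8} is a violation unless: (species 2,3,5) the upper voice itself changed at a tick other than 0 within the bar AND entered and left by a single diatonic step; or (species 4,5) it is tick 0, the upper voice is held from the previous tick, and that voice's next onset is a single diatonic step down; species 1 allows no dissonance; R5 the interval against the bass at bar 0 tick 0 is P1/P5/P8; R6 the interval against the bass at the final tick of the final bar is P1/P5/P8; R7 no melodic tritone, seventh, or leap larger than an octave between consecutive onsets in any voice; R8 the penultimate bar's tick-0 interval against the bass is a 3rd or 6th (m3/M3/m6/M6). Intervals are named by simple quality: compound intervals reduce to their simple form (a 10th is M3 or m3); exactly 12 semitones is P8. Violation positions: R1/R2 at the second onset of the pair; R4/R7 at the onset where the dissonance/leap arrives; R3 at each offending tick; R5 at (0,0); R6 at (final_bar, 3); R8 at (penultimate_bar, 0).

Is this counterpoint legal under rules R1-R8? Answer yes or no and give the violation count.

No (8 violations)

bar 0: v0=C3 v1=C4 (P8)
bar 1: v0=B2 v1=A3 (m7)
bar 2: v0=A2 v1=G3 (m7)
bar 3: v0=B2 v1=C3 (m2)
bar 4: v0=C3 v1=G3 (P5)
bar 5: v0=B2 v1=G3 (m6)
bar 6: v0=D3 v1=C3 (M2)
bar 7: v0=C3 v1=C4 (P8)
  R4 @ bar2.0: A2/G3 m7 untreated
  R4 @ bar3.0: B2/C3 m2 untreated
  R4 @ bar5.2: B2/C3 m2 untreated
  R3 @ bar6.0: D3 above C3
  R4 @ bar6.0: D3/C3 M2 untreated
  R8 @ bar6.0: penult M2 not 3rd/6th
  R3 @ bar6.1: D3 above C3
  R7 @ bar6.2: C3->B3 leap 11st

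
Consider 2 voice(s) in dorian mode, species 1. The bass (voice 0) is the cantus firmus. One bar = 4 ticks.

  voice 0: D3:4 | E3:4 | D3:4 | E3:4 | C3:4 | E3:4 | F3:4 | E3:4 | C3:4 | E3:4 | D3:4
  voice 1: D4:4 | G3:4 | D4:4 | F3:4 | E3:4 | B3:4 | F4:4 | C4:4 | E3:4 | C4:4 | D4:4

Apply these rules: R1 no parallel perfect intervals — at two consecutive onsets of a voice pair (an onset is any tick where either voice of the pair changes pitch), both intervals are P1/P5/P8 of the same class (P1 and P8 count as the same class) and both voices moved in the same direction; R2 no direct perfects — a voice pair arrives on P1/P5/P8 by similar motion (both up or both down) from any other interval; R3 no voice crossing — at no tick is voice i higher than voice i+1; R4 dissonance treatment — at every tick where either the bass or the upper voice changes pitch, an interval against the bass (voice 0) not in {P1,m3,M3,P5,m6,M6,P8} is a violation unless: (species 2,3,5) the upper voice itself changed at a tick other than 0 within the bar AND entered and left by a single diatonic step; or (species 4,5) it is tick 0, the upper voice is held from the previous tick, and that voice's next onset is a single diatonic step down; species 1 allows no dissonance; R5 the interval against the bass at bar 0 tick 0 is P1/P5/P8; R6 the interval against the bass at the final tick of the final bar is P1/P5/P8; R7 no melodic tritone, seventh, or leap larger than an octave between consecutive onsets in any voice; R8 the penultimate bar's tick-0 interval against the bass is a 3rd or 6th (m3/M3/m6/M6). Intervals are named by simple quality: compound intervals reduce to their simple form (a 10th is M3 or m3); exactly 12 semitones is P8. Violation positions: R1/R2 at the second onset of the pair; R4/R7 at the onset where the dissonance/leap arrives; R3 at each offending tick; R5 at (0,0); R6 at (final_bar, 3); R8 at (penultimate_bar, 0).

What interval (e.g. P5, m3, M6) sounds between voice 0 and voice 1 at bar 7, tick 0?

m6

voice 0=E3 voice 1=C4 -> m6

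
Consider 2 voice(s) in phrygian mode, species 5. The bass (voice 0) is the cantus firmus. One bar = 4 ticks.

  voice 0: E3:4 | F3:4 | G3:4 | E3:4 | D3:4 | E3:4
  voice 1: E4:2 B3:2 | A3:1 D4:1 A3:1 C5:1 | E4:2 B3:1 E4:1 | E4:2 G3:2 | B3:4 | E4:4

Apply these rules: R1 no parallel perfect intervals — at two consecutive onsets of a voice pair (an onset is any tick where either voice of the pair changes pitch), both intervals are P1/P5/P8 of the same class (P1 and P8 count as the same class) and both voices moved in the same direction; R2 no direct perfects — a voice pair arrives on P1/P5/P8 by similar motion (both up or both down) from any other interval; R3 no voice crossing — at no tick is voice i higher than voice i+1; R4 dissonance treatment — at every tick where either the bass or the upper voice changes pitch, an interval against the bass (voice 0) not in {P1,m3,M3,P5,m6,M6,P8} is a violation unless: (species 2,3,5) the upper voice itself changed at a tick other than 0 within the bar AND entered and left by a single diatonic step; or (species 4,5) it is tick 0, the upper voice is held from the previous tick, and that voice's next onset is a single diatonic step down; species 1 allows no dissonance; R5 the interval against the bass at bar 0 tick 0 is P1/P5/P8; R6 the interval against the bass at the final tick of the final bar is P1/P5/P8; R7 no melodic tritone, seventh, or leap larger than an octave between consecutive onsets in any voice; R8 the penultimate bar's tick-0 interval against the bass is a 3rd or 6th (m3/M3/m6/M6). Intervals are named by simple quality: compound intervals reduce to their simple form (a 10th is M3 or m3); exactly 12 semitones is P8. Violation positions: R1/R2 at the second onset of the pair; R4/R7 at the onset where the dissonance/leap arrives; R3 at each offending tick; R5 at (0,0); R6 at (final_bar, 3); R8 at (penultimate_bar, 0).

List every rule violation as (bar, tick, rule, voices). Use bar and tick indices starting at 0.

bar 0: v0=E3 v1=E4 downbeat P8
bar 1: v0=F3 v1=A3 downbeat M3
bar 2: v0=G3 v1=E4 downbeat M6
bar 3: v0=E3 v1=E4 downbeat P8
bar 4: v0=D3 v1=B3 downbeat M6
bar 5: v0=E3 v1=E4 downbeat P8
  -> R7 @ bar 1 tick 3 v(1,): A3->C5 leap 15st
  -> R2 @ bar 5 tick 0 v(0, 1): D3/B3 M6 -> E3/E4 P8 similar

(1, 3, R7, (1,))
(5, 0, R2, (0, 1))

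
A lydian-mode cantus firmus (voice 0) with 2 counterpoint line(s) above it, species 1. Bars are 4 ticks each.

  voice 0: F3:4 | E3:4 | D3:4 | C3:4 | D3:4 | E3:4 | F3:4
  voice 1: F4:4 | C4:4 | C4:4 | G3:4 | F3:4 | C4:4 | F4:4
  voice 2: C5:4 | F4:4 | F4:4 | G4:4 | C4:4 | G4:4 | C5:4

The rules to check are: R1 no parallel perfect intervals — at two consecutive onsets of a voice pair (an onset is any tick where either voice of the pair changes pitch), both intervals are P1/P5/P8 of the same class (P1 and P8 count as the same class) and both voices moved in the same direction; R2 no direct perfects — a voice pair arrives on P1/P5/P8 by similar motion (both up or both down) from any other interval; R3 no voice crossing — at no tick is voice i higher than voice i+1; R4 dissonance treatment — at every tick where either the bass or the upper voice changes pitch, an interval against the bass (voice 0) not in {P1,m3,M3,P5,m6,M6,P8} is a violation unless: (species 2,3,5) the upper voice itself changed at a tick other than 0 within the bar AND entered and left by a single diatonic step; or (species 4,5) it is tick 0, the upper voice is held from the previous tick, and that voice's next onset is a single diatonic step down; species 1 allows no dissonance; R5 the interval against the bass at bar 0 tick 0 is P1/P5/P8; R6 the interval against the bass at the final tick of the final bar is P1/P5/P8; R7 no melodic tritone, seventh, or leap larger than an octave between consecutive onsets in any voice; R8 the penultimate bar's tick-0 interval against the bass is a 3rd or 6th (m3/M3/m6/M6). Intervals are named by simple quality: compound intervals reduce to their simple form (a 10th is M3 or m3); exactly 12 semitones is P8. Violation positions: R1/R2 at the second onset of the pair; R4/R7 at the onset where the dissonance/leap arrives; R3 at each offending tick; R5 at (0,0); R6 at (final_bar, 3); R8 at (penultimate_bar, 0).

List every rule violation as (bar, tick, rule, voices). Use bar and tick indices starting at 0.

(1, 0, R4, (0, 2))
(2, 0, R4, (0, 1))
(3, 0, R2, (0, 1))
(4, 0, R2, (1, 2))
(4, 0, R4, (0, 2))
(5, 0, R1, (1, 2))
(6, 0, R1, (1, 2))
(6, 0, R2, (0, 1))
(6, 0, R2, (0, 2))

bar 0: v0=F3 v1=F4 v2=C5 downbeat P5
bar 1: v0=E3 v1=C4 v2=F4 downbeat m2
bar 2: v0=D3 v1=C4 v2=F4 downbeat m3
bar 3: v0=C3 v1=G3 v2=G4 downbeat P5
bar 4: v0=D3 v1=F3 v2=C4 downbeat m7
bar 5: v0=E3 v1=C4 v2=G4 downbeat m3
bar 6: v0=F3 v1=F4 v2=C5 downbeat P5
  -> R4 @ bar 1 tick 0 v(0, 2): E3/F4 m2 untreated
  -> R4 @ bar 2 tick 0 v(0, 1): D3/C4 m7 untreated
  -> R2 @ bar 3 tick 0 v(0, 1): D3/C4 m7 -> C3/G3 P5 similar
  -> R2 @ bar 4 tick 0 v(1, 2): G3/G4 P8 -> F3/C4 P5 similar
  -> R4 @ bar 4 tick 0 v(0, 2): D3/C4 m7 untreated
  -> R1 @ bar 5 tick 0 v(1, 2): F3/C4 P5 -> C4/G4 P5 similar
  -> R1 @ bar 6 tick 0 v(1, 2): C4/G4 P5 -> F4/C5 P5 similar
  -> R2 @ bar 6 tick 0 v(0, 1): E3/C4 m6 -> F3/F4 P8 similar
  -> R2 @ bar 6 tick 0 v(0, 2): E3/G4 m3 -> F3/C5 P5 similar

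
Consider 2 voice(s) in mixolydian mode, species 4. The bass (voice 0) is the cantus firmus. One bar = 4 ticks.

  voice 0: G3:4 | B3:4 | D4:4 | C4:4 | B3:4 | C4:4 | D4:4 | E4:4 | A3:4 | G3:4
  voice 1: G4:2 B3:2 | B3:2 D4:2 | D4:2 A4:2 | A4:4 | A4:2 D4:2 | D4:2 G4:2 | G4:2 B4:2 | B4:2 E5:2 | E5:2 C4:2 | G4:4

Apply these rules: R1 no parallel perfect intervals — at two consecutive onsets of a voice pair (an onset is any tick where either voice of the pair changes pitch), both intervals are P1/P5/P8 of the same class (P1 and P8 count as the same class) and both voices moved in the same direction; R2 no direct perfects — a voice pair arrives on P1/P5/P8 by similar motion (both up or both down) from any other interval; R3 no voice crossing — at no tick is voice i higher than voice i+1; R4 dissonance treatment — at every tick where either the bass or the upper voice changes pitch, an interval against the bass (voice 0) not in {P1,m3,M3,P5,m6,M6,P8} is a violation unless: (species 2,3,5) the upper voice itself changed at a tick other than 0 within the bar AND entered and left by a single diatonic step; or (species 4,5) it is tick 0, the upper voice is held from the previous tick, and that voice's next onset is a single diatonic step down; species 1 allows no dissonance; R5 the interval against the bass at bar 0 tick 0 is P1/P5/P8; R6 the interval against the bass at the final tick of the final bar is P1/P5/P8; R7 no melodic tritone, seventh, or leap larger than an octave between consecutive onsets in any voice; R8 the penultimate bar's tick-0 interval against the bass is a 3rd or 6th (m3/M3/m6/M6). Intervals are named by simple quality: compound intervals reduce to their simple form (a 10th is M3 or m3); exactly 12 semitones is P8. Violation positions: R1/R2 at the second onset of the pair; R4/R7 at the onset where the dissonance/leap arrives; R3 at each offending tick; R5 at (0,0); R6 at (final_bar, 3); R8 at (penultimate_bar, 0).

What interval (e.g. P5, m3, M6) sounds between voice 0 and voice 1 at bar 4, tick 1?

voice 0=B3 voice 1=A4 -> m7

m7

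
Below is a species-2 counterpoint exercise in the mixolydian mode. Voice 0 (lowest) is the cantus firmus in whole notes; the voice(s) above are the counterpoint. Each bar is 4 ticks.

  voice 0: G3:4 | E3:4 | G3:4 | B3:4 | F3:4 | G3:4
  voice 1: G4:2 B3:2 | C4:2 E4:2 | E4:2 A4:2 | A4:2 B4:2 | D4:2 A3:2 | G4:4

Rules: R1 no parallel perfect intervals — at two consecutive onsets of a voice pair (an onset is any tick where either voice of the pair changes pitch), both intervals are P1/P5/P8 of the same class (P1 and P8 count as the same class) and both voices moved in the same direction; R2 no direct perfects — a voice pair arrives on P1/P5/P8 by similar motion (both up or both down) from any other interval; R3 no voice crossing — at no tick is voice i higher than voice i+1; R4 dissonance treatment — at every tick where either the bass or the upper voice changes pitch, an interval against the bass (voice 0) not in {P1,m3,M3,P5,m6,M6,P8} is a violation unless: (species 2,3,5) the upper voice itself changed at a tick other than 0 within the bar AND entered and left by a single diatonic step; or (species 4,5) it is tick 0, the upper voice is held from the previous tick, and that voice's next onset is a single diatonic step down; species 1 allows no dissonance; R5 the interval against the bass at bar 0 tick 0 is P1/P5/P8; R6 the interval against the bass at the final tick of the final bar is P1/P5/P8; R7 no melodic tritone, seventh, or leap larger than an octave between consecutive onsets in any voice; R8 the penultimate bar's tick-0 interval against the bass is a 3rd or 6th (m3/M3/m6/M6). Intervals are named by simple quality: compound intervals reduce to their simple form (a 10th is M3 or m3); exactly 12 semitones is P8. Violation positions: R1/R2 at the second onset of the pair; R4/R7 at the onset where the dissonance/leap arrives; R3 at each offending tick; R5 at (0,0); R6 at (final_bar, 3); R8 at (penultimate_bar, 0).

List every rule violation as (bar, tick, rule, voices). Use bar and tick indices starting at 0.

bar 0: v0=G3 v1=G4 downbeat P8
bar 1: v0=E3 v1=C4 downbeat m6
bar 2: v0=G3 v1=E4 downbeat M6
bar 3: v0=B3 v1=A4 downbeat m7
bar 4: v0=F3 v1=D4 downbeat M6
bar 5: v0=G3 v1=G4 downbeat P8
  -> R4 @ bar 2 tick 2 v(0, 1): G3/A4 M2 untreated
  -> R4 @ bar 3 tick 0 v(0, 1): B3/A4 m7 untreated
  -> R7 @ bar 4 tick 0 v(0,): B3->F3 leap 6st
  -> R2 @ bar 5 tick 0 v(0, 1): F3/A3 M3 -> G3/G4 P8 similar
  -> R7 @ bar 5 tick 0 v(1,): A3->G4 leap 10st

(2, 2, R4, (0, 1))
(3, 0, R4, (0, 1))
(4, 0, R7, (0,))
(5, 0, R2, (0, 1))
(5, 0, R7, (1,))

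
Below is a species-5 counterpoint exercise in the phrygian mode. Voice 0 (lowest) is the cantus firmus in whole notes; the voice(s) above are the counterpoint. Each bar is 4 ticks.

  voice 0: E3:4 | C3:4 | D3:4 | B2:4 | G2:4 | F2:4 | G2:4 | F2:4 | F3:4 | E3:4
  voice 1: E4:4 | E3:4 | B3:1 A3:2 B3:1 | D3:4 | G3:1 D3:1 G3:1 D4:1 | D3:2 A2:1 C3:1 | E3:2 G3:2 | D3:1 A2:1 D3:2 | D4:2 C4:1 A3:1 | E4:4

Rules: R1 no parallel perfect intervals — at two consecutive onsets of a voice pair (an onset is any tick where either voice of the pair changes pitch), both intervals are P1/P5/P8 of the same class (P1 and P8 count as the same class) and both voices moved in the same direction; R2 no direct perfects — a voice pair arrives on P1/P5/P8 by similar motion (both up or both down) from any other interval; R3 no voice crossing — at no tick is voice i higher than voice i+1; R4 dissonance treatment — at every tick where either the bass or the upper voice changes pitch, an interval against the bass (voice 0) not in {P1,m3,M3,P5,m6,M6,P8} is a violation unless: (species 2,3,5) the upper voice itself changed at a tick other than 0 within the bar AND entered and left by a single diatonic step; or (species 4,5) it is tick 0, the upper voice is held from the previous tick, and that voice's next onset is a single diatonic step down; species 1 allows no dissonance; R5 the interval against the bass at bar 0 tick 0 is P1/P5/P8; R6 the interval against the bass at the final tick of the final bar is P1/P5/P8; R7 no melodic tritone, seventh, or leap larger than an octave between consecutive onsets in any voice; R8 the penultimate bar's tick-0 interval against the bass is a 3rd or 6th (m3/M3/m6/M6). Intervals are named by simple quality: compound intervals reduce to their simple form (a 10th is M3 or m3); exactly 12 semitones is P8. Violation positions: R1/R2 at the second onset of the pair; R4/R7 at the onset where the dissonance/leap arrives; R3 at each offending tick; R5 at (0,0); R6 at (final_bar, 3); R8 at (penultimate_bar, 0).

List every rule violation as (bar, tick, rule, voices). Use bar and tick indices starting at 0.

No violations across 10 bars (E3..E3 vs E4..E4).

bar 0: v0=E3 v1=E4 downbeat P8
bar 1: v0=C3 v1=E3 downbeat M3
bar 2: v0=D3 v1=B3 downbeat M6
bar 3: v0=B2 v1=D3 downbeat m3
bar 4: v0=G2 v1=G3 downbeat P8
bar 5: v0=F2 v1=D3 downbeat M6
bar 6: v0=G2 v1=E3 downbeat M6
bar 7: v0=F2 v1=D3 downbeat M6
bar 8: v0=F3 v1=D4 downbeat M6
bar 9: v0=E3 v1=E4 downbeat P8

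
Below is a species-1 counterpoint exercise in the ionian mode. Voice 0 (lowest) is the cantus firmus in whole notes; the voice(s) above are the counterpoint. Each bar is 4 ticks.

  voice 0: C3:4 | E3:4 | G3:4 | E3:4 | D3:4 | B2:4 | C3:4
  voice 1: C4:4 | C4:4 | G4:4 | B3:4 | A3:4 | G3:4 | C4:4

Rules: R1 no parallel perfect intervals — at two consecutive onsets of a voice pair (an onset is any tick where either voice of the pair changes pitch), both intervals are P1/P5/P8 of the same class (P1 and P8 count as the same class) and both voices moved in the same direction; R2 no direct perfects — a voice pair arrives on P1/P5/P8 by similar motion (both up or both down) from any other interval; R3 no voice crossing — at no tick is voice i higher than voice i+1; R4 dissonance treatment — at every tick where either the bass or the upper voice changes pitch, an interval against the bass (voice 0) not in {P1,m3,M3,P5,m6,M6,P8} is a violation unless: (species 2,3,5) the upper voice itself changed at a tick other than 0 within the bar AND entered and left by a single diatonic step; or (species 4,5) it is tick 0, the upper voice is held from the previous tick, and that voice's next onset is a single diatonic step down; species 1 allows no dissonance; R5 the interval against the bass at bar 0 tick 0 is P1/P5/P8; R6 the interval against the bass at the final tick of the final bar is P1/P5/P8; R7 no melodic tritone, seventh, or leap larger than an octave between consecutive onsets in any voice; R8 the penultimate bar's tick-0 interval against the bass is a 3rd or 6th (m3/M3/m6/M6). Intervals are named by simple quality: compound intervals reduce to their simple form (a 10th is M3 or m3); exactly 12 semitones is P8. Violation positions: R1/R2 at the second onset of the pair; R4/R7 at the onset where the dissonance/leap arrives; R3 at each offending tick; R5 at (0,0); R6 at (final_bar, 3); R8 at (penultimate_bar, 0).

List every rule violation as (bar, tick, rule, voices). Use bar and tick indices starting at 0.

bar 0: v0=C3 v1=C4 downbeat P8
bar 1: v0=E3 v1=C4 downbeat m6
bar 2: v0=G3 v1=G4 downbeat P8
bar 3: v0=E3 v1=B3 downbeat P5
bar 4: v0=D3 v1=A3 downbeat P5
bar 5: v0=B2 v1=G3 downbeat m6
bar 6: v0=C3 v1=C4 downbeat P8
  -> R2 @ bar 2 tick 0 v(0, 1): E3/C4 m6 -> G3/G4 P8 similar
  -> R2 @ bar 3 tick 0 v(0, 1): G3/G4 P8 -> E3/B3 P5 similar
  -> R1 @ bar 4 tick 0 v(0, 1): E3/B3 P5 -> D3/A3 P5 similar
  -> R2 @ bar 6 tick 0 v(0, 1): B2/G3 m6 -> C3/C4 P8 similar

(2, 0, R2, (0, 1))
(3, 0, R2, (0, 1))
(4, 0, R1, (0, 1))
(6, 0, R2, (0, 1))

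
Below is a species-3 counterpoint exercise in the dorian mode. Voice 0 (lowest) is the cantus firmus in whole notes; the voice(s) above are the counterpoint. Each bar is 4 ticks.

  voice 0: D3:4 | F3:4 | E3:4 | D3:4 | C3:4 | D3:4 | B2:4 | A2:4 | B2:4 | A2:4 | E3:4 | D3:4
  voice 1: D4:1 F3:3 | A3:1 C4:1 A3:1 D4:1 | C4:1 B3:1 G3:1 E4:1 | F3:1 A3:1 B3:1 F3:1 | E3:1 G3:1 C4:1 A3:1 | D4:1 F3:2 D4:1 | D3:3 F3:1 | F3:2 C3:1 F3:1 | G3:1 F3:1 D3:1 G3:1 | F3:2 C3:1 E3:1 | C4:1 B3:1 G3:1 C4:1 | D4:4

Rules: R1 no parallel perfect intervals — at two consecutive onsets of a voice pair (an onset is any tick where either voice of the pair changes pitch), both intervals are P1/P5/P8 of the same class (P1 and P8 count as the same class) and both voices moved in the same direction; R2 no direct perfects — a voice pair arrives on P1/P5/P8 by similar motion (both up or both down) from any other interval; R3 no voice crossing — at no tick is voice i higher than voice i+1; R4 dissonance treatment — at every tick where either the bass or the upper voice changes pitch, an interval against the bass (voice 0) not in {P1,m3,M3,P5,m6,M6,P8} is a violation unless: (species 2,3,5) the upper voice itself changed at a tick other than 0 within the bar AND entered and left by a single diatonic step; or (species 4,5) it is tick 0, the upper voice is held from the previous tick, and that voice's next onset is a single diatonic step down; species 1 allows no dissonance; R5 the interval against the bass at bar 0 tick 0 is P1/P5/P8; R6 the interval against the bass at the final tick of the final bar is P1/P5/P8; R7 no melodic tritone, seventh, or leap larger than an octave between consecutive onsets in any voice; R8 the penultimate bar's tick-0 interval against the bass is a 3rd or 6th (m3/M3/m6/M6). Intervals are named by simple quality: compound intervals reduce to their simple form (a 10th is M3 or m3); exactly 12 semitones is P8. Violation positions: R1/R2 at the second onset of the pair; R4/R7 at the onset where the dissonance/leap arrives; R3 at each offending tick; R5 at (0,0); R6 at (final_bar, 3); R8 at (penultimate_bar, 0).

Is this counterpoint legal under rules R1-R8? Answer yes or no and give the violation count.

bar 0: v0=D3 v1=D4 (P8)
bar 1: v0=F3 v1=A3 (M3)
bar 2: v0=E3 v1=C4 (m6)
bar 3: v0=D3 v1=F3 (m3)
bar 4: v0=C3 v1=E3 (M3)
bar 5: v0=D3 v1=D4 (P8)
bar 6: v0=B2 v1=D3 (m3)
bar 7: v0=A2 v1=F3 (m6)
bar 8: v0=B2 v1=G3 (m6)
bar 9: v0=A2 v1=F3 (m6)
bar 10: v0=E3 v1=C4 (m6)
bar 11: v0=D3 v1=D4 (P8)
  R7 @ bar3.0: E4->F3 leap 11st
  R7 @ bar3.3: B3->F3 leap 6st
  R2 @ bar5.0: C3/A3 M6 -> D3/D4 P8 similar
  R4 @ bar6.3: B2/F3 TT untreated
  R4 @ bar8.1: B2/F3 TT untreated

No (5 violations)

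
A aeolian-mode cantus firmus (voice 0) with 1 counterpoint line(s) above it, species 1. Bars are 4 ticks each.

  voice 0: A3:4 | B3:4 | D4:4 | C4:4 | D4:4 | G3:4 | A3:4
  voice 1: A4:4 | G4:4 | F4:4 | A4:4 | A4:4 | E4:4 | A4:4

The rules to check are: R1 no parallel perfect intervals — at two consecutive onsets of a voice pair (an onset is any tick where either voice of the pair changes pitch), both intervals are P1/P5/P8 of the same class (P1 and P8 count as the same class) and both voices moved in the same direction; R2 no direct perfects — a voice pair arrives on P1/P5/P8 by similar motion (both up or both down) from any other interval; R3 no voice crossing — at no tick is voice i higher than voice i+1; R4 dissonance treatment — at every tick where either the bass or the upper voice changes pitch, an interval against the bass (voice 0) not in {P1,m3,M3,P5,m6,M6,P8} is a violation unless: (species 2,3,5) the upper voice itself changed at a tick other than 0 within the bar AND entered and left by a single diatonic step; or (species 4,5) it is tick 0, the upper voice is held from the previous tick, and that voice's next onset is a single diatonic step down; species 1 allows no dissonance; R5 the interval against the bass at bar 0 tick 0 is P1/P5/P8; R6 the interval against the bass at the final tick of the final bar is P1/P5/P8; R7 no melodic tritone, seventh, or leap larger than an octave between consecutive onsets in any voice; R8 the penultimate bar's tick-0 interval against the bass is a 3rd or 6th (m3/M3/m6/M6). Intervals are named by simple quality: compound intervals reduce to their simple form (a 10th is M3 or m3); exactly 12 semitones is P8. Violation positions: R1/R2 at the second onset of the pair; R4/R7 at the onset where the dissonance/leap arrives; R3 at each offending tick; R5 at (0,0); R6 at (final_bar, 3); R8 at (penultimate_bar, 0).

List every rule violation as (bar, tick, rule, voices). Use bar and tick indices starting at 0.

(6, 0, R2, (0, 1))

bar 0: v0=A3 v1=A4 downbeat P8
bar 1: v0=B3 v1=G4 downbeat m6
bar 2: v0=D4 v1=F4 downbeat m3
bar 3: v0=C4 v1=A4 downbeat M6
bar 4: v0=D4 v1=A4 downbeat P5
bar 5: v0=G3 v1=E4 downbeat M6
bar 6: v0=A3 v1=A4 downbeat P8
  -> R2 @ bar 6 tick 0 v(0, 1): G3/E4 M6 -> A3/A4 P8 similar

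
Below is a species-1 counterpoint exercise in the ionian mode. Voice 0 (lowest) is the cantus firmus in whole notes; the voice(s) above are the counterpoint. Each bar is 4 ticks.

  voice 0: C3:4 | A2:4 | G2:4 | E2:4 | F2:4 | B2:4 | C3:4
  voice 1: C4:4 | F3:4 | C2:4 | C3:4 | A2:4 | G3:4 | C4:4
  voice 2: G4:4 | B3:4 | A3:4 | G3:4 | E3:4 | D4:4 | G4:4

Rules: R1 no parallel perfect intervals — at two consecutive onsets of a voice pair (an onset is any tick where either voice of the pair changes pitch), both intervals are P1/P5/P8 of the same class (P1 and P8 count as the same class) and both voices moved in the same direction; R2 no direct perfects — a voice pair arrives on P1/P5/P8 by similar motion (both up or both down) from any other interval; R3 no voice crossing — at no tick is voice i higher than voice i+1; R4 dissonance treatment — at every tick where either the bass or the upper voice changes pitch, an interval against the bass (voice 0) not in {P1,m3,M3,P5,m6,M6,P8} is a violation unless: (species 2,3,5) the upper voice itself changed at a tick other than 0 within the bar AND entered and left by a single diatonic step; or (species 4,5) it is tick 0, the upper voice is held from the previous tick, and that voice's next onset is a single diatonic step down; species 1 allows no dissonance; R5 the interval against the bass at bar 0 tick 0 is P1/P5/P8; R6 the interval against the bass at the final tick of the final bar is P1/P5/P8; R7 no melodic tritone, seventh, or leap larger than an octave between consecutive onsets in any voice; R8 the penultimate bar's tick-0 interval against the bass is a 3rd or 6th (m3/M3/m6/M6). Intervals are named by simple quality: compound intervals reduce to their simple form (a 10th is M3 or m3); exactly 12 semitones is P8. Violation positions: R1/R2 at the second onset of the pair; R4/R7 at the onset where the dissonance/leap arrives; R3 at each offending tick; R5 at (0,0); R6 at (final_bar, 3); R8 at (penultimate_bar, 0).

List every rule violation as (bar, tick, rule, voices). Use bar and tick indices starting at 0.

bar 0: v0=C3 v1=C4 v2=G4 downbeat P5
bar 1: v0=A2 v1=F3 v2=B3 downbeat M2
bar 2: v0=G2 v1=C2 v2=A3 downbeat M2
bar 3: v0=E2 v1=C3 v2=G3 downbeat m3
bar 4: v0=F2 v1=A2 v2=E3 downbeat M7
bar 5: v0=B2 v1=G3 v2=D4 downbeat m3
bar 6: v0=C3 v1=C4 v2=G4 downbeat P5
  -> R4 @ bar 1 tick 0 v(0, 2): A2/B3 M2 untreated
  -> R2 @ bar 2 tick 0 v(0, 1): A2/F3 m6 -> G2/C2 P5 similar
  -> R3 @ bar 2 tick 0 v(0, 1): G2 above C2
  -> R4 @ bar 2 tick 0 v(0, 2): G2/A3 M2 untreated
  -> R7 @ bar 2 tick 0 v(1,): F3->C2 leap 17st
  -> R3 @ bar 2 tick 1 v(0, 1): G2 above C2
  -> R3 @ bar 2 tick 2 v(0, 1): G2 above C2
  -> R3 @ bar 2 tick 3 v(0, 1): G2 above C2
  -> R1 @ bar 4 tick 0 v(1, 2): C3/G3 P5 -> A2/E3 P5 similar
  -> R4 @ bar 4 tick 0 v(0, 2): F2/E3 M7 untreated
  -> R1 @ bar 5 tick 0 v(1, 2): A2/E3 P5 -> G3/D4 P5 similar
  -> R7 @ bar 5 tick 0 v(0,): F2->B2 leap 6st
  -> R7 @ bar 5 tick 0 v(1,): A2->G3 leap 10st
  -> R7 @ bar 5 tick 0 v(2,): E3->D4 leap 10st
  -> R1 @ bar 6 tick 0 v(1, 2): G3/D4 P5 -> C4/G4 P5 similar
  -> R2 @ bar 6 tick 0 v(0, 1): B2/G3 m6 -> C3/C4 P8 similar
  -> R2 @ bar 6 tick 0 v(0, 2): B2/D4 m3 -> C3/G4 P5 similar

(1, 0, R4, (0, 2))
(2, 0, R2, (0, 1))
(2, 0, R3, (0, 1))
(2, 0, R4, (0, 2))
(2, 0, R7, (1,))
(2, 1, R3, (0, 1))
(2, 2, R3, (0, 1))
(2, 3, R3, (0, 1))
(4, 0, R1, (1, 2))
(4, 0, R4, (0, 2))
(5, 0, R1, (1, 2))
(5, 0, R7, (0,))
(5, 0, R7, (1,))
(5, 0, R7, (2,))
(6, 0, R1, (1, 2))
(6, 0, R2, (0, 1))
(6, 0, R2, (0, 2))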